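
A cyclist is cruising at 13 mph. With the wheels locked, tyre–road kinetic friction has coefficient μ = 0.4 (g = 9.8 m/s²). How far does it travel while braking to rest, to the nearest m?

Braking distance ≈ 4 m

13 mph × 0.44704 = 5.8115 m/s.
a = μg = 0.4 × 9.8 = 3.920 m/s².
Braking distance = v²/(2a) = 5.8115² / (2 × 3.920) = 33.774 / 7.840 = 4.308 m.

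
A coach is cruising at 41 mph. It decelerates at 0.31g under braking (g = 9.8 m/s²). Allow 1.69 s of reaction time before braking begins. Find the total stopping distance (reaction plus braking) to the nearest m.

41 mph × 0.44704 = 18.3286 m/s.
a = 0.31 × 9.8 = 3.038 m/s².
Reaction distance = v·t_r = 18.3286 × 1.69 = 30.975 m.
Braking distance = v²/(2a) = 18.3286² / (2 × 3.038) = 335.938 / 6.076 = 55.289 m.
Total = 30.975 + 55.289 = 86.264 m.

Total stopping distance ≈ 86 m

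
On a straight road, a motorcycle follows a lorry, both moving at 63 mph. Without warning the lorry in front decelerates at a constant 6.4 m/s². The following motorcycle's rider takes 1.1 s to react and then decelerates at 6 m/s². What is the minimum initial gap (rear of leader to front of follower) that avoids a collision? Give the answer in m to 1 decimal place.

Minimum gap ≈ 35.1 m

63 mph × 0.44704 = 28.1635 m/s.
Leader travels v²/(2a_L) = 793.183 / 12.800 = 61.967 m before stopping.
Follower covers v·t_r = 28.1635 × 1.1 = 30.980 m while reacting, then v²/(2a_F) = 793.183 / 12.000 = 66.099 m while braking, for a total of 30.980 + 66.099 = 97.079 m.
Since a_F ≤ a_L and the follower starts braking later, the follower is never slower than the leader, so the closest approach is when both have stopped.
Minimum gap = 97.079 − 61.967 = 35.112 m.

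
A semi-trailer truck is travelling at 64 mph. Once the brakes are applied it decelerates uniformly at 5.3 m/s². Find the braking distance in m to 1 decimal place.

64 mph × 0.44704 = 28.6106 m/s.
Braking distance = v²/(2a) = 28.6106² / (2 × 5.300) = 818.566 / 10.600 = 77.223 m.

Braking distance ≈ 77.2 m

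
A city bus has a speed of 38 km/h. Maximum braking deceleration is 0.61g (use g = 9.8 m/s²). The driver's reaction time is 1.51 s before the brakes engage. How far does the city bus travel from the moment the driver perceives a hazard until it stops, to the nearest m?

38 km/h ÷ 3.6 = 10.5556 m/s.
a = 0.61 × 9.8 = 5.978 m/s².
Reaction distance = v·t_r = 10.5556 × 1.51 = 15.939 m.
Braking distance = v²/(2a) = 10.5556² / (2 × 5.978) = 111.421 / 11.956 = 9.319 m.
Total = 15.939 + 9.319 = 25.258 m.

Total stopping distance ≈ 25 m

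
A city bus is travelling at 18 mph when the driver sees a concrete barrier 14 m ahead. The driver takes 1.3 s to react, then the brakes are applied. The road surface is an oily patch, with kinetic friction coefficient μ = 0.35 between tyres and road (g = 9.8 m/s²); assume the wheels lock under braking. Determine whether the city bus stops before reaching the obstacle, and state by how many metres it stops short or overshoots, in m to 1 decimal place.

18 mph × 0.44704 = 8.0467 m/s.
a = μg = 0.35 × 9.8 = 3.430 m/s².
Reaction distance = 8.0467 × 1.3 = 10.461 m.
Braking distance = v²/(2a) = 64.749 / 6.860 = 9.439 m.
Total stopping distance = 10.461 + 9.439 = 19.900 m, vs 14 m available — it cannot stop in time and overshoots by 19.900 − 14 = 5.900 m.

No — it overshoots by 5.9 m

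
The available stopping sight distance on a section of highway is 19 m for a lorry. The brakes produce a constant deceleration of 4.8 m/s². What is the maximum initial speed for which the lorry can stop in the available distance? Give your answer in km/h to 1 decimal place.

Maximum speed ≈ 48.6 km/h

v²/(2a) = d ⇒ v = √(2 × 4.800 × 19) = √182.40 = 13.5056 m/s.
13.5056 m/s × 3.6 = 48.620 km/h.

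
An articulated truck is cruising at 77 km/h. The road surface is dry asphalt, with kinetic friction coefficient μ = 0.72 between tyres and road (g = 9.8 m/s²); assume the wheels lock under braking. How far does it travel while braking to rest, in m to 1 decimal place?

77 km/h ÷ 3.6 = 21.3889 m/s.
a = μg = 0.72 × 9.8 = 7.056 m/s².
Braking distance = v²/(2a) = 21.3889² / (2 × 7.056) = 457.485 / 14.112 = 32.418 m.

Braking distance ≈ 32.4 m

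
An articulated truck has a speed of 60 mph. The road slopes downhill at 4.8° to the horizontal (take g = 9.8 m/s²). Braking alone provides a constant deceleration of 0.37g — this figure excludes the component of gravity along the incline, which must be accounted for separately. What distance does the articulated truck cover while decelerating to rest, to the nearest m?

60 mph × 0.44704 = 26.8224 m/s.
a = 0.37 × 9.8 = 3.626 m/s².
Gravity along the downhill slope reduces the braking deceleration: a_eff = 3.626 − 9.8·sin 4.8° = 3.626 − 0.820 = 2.806 m/s².
Braking distance = v²/(2a) = 26.8224² / (2 × 2.806) = 719.441 / 5.612 = 128.197 m.

Braking distance ≈ 128 m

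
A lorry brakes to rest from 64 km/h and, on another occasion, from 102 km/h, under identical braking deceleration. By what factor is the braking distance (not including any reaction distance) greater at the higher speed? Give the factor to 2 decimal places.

Braking distance d = v²/(2a), so with a fixed, d ∝ v².
Factor = (102/64)² = 1.5938² = 2.5402.

Factor ≈ 2.54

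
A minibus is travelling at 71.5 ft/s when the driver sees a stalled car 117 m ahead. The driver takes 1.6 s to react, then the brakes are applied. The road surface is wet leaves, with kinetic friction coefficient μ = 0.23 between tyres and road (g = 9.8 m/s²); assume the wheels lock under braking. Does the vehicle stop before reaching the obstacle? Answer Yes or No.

No

71.5 ft/s × 0.3048 = 21.7932 m/s.
a = μg = 0.23 × 9.8 = 2.254 m/s².
Reaction distance = 21.7932 × 1.6 = 34.869 m.
Braking distance = v²/(2a) = 474.944 / 4.508 = 105.356 m.
Total stopping distance = 34.869 + 105.356 = 140.225 m, vs 117 m available — it cannot stop in time and overshoots by 140.225 − 117 = 23.225 m.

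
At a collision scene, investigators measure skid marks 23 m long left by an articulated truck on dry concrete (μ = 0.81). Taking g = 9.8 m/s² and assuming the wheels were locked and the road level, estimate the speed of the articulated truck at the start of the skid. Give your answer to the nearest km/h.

Deceleration a = μg = 0.81 × 9.8 = 7.938 m/s².
v = √(2a·d) = √(2 × 7.938 × 23) = √365.148 = 19.1088 m/s.
= 19.1088 × 3.6 = 68.792 km/h.

Initial speed ≈ 69 km/h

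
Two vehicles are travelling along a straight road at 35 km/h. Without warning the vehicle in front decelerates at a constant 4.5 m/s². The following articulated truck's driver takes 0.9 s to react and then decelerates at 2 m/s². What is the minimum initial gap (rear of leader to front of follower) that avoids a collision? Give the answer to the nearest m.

35 km/h ÷ 3.6 = 9.7222 m/s.
Leader travels v²/(2a_L) = 94.521 / 9.000 = 10.502 m before stopping.
Follower covers v·t_r = 9.7222 × 0.9 = 8.750 m while reacting, then v²/(2a_F) = 94.521 / 4.000 = 23.630 m while braking, for a total of 8.750 + 23.630 = 32.380 m.
Since a_F ≤ a_L and the follower starts braking later, the follower is never slower than the leader, so the closest approach is when both have stopped.
Minimum gap = 32.380 − 10.502 = 21.878 m.

Minimum gap ≈ 22 m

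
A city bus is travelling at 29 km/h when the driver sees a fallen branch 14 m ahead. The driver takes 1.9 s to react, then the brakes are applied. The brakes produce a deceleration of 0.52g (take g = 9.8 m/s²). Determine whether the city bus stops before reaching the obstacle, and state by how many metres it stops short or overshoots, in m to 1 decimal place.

29 km/h ÷ 3.6 = 8.0556 m/s.
a = 0.52 × 9.8 = 5.096 m/s².
Reaction distance = 8.0556 × 1.9 = 15.306 m.
Braking distance = v²/(2a) = 64.893 / 10.192 = 6.367 m.
Total stopping distance = 15.306 + 6.367 = 21.673 m, vs 14 m available — it cannot stop in time and overshoots by 21.673 − 14 = 7.673 m.

No — it overshoots by 7.7 m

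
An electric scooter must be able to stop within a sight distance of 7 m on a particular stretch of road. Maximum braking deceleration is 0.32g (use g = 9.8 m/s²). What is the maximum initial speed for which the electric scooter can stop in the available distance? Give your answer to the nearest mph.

Maximum speed ≈ 15 mph

a = 0.32 × 9.8 = 3.136 m/s².
v²/(2a) = d ⇒ v = √(2 × 3.136 × 7) = √43.90 = 6.6257 m/s.
6.6257 m/s ÷ 0.44704 = 14.821 mph.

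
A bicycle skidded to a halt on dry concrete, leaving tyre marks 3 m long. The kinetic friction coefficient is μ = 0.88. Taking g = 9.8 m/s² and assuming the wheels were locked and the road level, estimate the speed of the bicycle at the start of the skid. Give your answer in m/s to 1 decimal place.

Initial speed ≈ 7.2 m/s

Deceleration a = μg = 0.88 × 9.8 = 8.624 m/s².
v = √(2a·d) = √(2 × 8.624 × 3) = √51.744 = 7.1933 m/s.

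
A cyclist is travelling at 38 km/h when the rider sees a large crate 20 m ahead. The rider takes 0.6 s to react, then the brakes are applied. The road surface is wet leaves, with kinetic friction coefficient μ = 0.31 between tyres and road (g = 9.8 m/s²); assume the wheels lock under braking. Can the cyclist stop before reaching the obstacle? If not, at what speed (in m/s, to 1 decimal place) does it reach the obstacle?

No — it strikes the obstacle at 5.3 m/s

38 km/h ÷ 3.6 = 10.5556 m/s.
a = μg = 0.31 × 9.8 = 3.038 m/s².
Reaction distance = 10.5556 × 0.6 = 6.333 m.
Braking distance needed to stop: v²/(2a) = 111.421 / 6.076 = 18.338 m, so total needed = 6.333 + 18.338 = 24.671 m > 20 m — it cannot stop.
Distance remaining when braking begins: 20 − 6.333 = 13.667 m.
v² = v₀² − 2a·d = 111.421 − 2 × 3.038 × 13.667 = 28.380 m²/s².
v = √28.380 = 5.327 m/s.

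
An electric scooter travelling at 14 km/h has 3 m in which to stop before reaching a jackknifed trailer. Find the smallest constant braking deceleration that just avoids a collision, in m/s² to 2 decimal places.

14 km/h ÷ 3.6 = 3.8889 m/s.
v² = 2a·d ⇒ a = v²/(2d) = 3.8889² / (2 × 3.000) = 15.124 / 6.000 = 2.5207 m/s².

Required deceleration ≈ 2.52 m/s²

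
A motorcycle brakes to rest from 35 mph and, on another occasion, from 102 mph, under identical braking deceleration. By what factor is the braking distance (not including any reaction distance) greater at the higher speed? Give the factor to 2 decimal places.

Factor ≈ 8.49

Braking distance d = v²/(2a), so with a fixed, d ∝ v².
Factor = (102/35)² = 2.9143² = 8.4931.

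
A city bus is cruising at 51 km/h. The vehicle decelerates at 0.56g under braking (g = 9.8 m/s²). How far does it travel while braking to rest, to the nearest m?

Braking distance ≈ 18 m

51 km/h ÷ 3.6 = 14.1667 m/s.
a = 0.56 × 9.8 = 5.488 m/s².
Braking distance = v²/(2a) = 14.1667² / (2 × 5.488) = 200.695 / 10.976 = 18.285 m.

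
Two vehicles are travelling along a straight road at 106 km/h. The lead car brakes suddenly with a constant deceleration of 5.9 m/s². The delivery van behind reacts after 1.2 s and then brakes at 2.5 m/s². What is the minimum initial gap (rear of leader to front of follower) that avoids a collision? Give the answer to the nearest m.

Minimum gap ≈ 135 m

106 km/h ÷ 3.6 = 29.4444 m/s.
Leader travels v²/(2a_L) = 866.973 / 11.800 = 73.472 m before stopping.
Follower covers v·t_r = 29.4444 × 1.2 = 35.333 m while reacting, then v²/(2a_F) = 866.973 / 5.000 = 173.395 m while braking, for a total of 35.333 + 173.395 = 208.728 m.
Since a_F ≤ a_L and the follower starts braking later, the follower is never slower than the leader, so the closest approach is when both have stopped.
Minimum gap = 208.728 − 73.472 = 135.256 m.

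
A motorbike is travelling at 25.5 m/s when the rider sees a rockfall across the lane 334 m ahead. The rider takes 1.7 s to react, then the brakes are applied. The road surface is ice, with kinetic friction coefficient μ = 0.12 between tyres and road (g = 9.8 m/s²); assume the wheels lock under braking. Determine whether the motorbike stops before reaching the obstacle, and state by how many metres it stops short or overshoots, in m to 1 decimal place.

Yes — it stops 14.2 m short of the obstacle

a = μg = 0.12 × 9.8 = 1.176 m/s².
Reaction distance = 25.5000 × 1.7 = 43.350 m.
Braking distance = v²/(2a) = 650.250 / 2.352 = 276.467 m.
Total stopping distance = 43.350 + 276.467 = 319.817 m, vs 334 m available — it stops with 334 − 319.817 = 14.183 m to spare.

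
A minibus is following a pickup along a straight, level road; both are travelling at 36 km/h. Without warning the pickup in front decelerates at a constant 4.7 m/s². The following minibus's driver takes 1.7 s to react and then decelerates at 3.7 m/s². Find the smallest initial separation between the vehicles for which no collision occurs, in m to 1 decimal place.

Minimum gap ≈ 19.9 m

36 km/h ÷ 3.6 = 10.0000 m/s.
Leader travels v²/(2a_L) = 100.000 / 9.400 = 10.638 m before stopping.
Follower covers v·t_r = 10.0000 × 1.7 = 17.000 m while reacting, then v²/(2a_F) = 100.000 / 7.400 = 13.514 m while braking, for a total of 17.000 + 13.514 = 30.514 m.
Since a_F ≤ a_L and the follower starts braking later, the follower is never slower than the leader, so the closest approach is when both have stopped.
Minimum gap = 30.514 − 10.638 = 19.876 m.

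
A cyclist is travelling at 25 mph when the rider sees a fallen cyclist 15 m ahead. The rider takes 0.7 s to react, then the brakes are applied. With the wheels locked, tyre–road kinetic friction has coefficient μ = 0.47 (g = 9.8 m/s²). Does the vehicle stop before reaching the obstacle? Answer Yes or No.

25 mph × 0.44704 = 11.1760 m/s.
a = μg = 0.47 × 9.8 = 4.606 m/s².
Reaction distance = 11.1760 × 0.7 = 7.823 m.
Braking distance = v²/(2a) = 124.903 / 9.212 = 13.559 m.
Total stopping distance = 7.823 + 13.559 = 21.382 m, vs 15 m available — it cannot stop in time and overshoots by 21.382 − 15 = 6.382 m.

No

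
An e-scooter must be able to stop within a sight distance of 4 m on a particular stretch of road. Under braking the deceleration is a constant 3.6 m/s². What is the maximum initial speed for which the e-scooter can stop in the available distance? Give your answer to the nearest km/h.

v²/(2a) = d ⇒ v = √(2 × 3.600 × 4) = √28.80 = 5.3666 m/s.
5.3666 m/s × 3.6 = 19.320 km/h.

Maximum speed ≈ 19 km/h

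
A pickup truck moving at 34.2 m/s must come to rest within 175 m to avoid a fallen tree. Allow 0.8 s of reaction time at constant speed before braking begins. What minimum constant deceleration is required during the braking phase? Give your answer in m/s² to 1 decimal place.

Required deceleration ≈ 4.0 m/s²

Distance covered during reaction = 34.2000 × 0.8 = 27.360 m.
Distance available for braking: 175 − 27.360 = 147.640 m.
v² = 2a·d ⇒ a = v²/(2d) = 34.2000² / (2 × 147.640) = 1169.640 / 295.280 = 3.9611 m/s².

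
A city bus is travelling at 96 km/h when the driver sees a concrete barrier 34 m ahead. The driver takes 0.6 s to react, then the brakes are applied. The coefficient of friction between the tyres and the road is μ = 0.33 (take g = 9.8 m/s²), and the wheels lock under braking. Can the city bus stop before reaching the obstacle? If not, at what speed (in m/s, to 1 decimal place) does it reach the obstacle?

96 km/h ÷ 3.6 = 26.6667 m/s.
a = μg = 0.33 × 9.8 = 3.234 m/s².
Reaction distance = 26.6667 × 0.6 = 16.000 m.
Braking distance needed to stop: v²/(2a) = 711.113 / 6.468 = 109.943 m, so total needed = 16.000 + 109.943 = 125.943 m > 34 m — it cannot stop.
Distance remaining when braking begins: 34 − 16.000 = 18.000 m.
v² = v₀² − 2a·d = 711.113 − 2 × 3.234 × 18.000 = 594.689 m²/s².
v = √594.689 = 24.386 m/s.

No — it strikes the obstacle at 24.4 m/s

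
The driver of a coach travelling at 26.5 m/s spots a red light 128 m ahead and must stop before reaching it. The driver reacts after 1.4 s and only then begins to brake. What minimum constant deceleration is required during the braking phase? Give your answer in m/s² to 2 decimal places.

Distance covered during reaction = 26.5000 × 1.4 = 37.100 m.
Distance available for braking: 128 − 37.100 = 90.900 m.
v² = 2a·d ⇒ a = v²/(2d) = 26.5000² / (2 × 90.900) = 702.250 / 181.800 = 3.8628 m/s².

Required deceleration ≈ 3.86 m/s²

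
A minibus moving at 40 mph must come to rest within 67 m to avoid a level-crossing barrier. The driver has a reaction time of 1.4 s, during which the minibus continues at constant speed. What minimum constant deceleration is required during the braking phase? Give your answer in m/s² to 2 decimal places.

40 mph × 0.44704 = 17.8816 m/s.
Distance covered during reaction = 17.8816 × 1.4 = 25.034 m.
Distance available for braking: 67 − 25.034 = 41.966 m.
v² = 2a·d ⇒ a = v²/(2d) = 17.8816² / (2 × 41.966) = 319.752 / 83.932 = 3.8097 m/s².

Required deceleration ≈ 3.81 m/s²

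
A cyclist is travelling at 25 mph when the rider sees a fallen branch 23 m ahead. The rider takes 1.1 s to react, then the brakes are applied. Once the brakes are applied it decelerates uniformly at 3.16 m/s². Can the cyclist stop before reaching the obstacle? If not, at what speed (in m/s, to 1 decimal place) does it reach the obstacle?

25 mph × 0.44704 = 11.1760 m/s.
Reaction distance = 11.1760 × 1.1 = 12.294 m.
Braking distance needed to stop: v²/(2a) = 124.903 / 6.320 = 19.763 m, so total needed = 12.294 + 19.763 = 32.057 m > 23 m — it cannot stop.
Distance remaining when braking begins: 23 − 12.294 = 10.706 m.
v² = v₀² − 2a·d = 124.903 − 2 × 3.160 × 10.706 = 57.241 m²/s².
v = √57.241 = 7.566 m/s.

No — it strikes the obstacle at 7.6 m/s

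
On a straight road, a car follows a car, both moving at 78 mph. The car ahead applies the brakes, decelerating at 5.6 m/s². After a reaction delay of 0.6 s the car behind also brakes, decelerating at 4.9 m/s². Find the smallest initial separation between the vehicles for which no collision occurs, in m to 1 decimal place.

Minimum gap ≈ 36.4 m

78 mph × 0.44704 = 34.8691 m/s.
Leader travels v²/(2a_L) = 1215.854 / 11.200 = 108.558 m before stopping.
Follower covers v·t_r = 34.8691 × 0.6 = 20.921 m while reacting, then v²/(2a_F) = 1215.854 / 9.800 = 124.067 m while braking, for a total of 20.921 + 124.067 = 144.988 m.
Since a_F ≤ a_L and the follower starts braking later, the follower is never slower than the leader, so the closest approach is when both have stopped.
Minimum gap = 144.988 − 108.558 = 36.430 m.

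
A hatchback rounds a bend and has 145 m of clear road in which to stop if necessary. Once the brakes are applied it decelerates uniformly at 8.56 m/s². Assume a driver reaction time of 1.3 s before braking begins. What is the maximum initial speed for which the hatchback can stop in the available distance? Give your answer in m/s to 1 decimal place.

Stopping distance: v·t_r + v²/(2a) = 145 with t_r = 1.3 s and a = 8.560 m/s².
So v² + 22.256 v − 2482.40 = 0.
Positive root: v = −a·t_r + √((a·t_r)² + 2a·d) = −11.128 + √(123.832 + 2482.40) = 39.9233 m/s.

Maximum speed ≈ 39.9 m/s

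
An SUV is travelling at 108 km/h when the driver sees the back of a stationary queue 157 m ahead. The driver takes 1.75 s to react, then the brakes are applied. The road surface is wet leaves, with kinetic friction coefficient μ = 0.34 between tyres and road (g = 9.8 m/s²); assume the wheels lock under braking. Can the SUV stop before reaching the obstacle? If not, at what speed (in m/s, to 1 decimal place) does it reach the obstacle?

No — it strikes the obstacle at 14.3 m/s

108 km/h ÷ 3.6 = 30.0000 m/s.
a = μg = 0.34 × 9.8 = 3.332 m/s².
Reaction distance = 30.0000 × 1.75 = 52.500 m.
Braking distance needed to stop: v²/(2a) = 900.000 / 6.664 = 135.054 m, so total needed = 52.500 + 135.054 = 187.554 m > 157 m — it cannot stop.
Distance remaining when braking begins: 157 − 52.500 = 104.500 m.
v² = v₀² − 2a·d = 900.000 − 2 × 3.332 × 104.500 = 203.612 m²/s².
v = √203.612 = 14.269 m/s.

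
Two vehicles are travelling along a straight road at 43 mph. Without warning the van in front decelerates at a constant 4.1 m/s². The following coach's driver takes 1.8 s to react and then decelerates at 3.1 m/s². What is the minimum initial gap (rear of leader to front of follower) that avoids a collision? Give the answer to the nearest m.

Minimum gap ≈ 49 m

43 mph × 0.44704 = 19.2227 m/s.
Leader travels v²/(2a_L) = 369.512 / 8.200 = 45.062 m before stopping.
Follower covers v·t_r = 19.2227 × 1.8 = 34.601 m while reacting, then v²/(2a_F) = 369.512 / 6.200 = 59.599 m while braking, for a total of 34.601 + 59.599 = 94.200 m.
Since a_F ≤ a_L and the follower starts braking later, the follower is never slower than the leader, so the closest approach is when both have stopped.
Minimum gap = 94.200 − 45.062 = 49.138 m.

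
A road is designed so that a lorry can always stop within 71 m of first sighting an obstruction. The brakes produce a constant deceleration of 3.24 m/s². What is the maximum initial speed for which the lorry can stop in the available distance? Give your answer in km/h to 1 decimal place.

v²/(2a) = d ⇒ v = √(2 × 3.240 × 71) = √460.08 = 21.4495 m/s.
21.4495 m/s × 3.6 = 77.218 km/h.

Maximum speed ≈ 77.2 km/h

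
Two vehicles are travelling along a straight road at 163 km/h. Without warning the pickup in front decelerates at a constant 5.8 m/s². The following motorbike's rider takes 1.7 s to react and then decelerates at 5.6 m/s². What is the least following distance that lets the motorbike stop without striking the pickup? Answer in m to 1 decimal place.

Minimum gap ≈ 83.3 m

163 km/h ÷ 3.6 = 45.2778 m/s.
Leader travels v²/(2a_L) = 2050.079 / 11.600 = 176.731 m before stopping.
Follower covers v·t_r = 45.2778 × 1.7 = 76.972 m while reacting, then v²/(2a_F) = 2050.079 / 11.200 = 183.043 m while braking, for a total of 76.972 + 183.043 = 260.015 m.
Since a_F ≤ a_L and the follower starts braking later, the follower is never slower than the leader, so the closest approach is when both have stopped.
Minimum gap = 260.015 − 176.731 = 83.284 m.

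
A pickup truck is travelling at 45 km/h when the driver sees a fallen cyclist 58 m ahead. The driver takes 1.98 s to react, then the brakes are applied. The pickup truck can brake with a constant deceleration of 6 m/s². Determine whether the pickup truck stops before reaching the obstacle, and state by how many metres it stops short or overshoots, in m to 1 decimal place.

Yes — it stops 20.2 m short of the obstacle

45 km/h ÷ 3.6 = 12.5000 m/s.
Reaction distance = 12.5000 × 1.98 = 24.750 m.
Braking distance = v²/(2a) = 156.250 / 12.000 = 13.021 m.
Total stopping distance = 24.750 + 13.021 = 37.771 m, vs 58 m available — it stops with 58 − 37.771 = 20.229 m to spare.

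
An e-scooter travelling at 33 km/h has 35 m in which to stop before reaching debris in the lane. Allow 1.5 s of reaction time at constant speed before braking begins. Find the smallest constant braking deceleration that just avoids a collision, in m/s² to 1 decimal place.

33 km/h ÷ 3.6 = 9.1667 m/s.
Distance covered during reaction = 9.1667 × 1.5 = 13.750 m.
Distance available for braking: 35 − 13.750 = 21.250 m.
v² = 2a·d ⇒ a = v²/(2d) = 9.1667² / (2 × 21.250) = 84.028 / 42.500 = 1.9771 m/s².

Required deceleration ≈ 2.0 m/s²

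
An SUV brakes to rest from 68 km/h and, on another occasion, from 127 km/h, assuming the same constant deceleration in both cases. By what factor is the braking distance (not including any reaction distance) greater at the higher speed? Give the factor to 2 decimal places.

Factor ≈ 3.49

Braking distance d = v²/(2a), so with a fixed, d ∝ v².
Factor = (127/68)² = 1.8676² = 3.4879.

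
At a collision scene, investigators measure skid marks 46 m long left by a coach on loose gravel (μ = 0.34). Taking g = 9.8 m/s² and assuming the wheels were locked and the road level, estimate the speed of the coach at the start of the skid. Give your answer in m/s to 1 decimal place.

Initial speed ≈ 17.5 m/s

Deceleration a = μg = 0.34 × 9.8 = 3.332 m/s².
v = √(2a·d) = √(2 × 3.332 × 46) = √306.544 = 17.5084 m/s.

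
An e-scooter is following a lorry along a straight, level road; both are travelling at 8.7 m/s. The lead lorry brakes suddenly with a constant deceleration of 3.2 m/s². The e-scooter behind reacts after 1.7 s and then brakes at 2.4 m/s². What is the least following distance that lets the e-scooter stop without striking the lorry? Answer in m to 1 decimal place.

Minimum gap ≈ 18.7 m

Leader travels v²/(2a_L) = 75.690 / 6.400 = 11.827 m before stopping.
Follower covers v·t_r = 8.7000 × 1.7 = 14.790 m while reacting, then v²/(2a_F) = 75.690 / 4.800 = 15.769 m while braking, for a total of 14.790 + 15.769 = 30.559 m.
Since a_F ≤ a_L and the follower starts braking later, the follower is never slower than the leader, so the closest approach is when both have stopped.
Minimum gap = 30.559 − 11.827 = 18.732 m.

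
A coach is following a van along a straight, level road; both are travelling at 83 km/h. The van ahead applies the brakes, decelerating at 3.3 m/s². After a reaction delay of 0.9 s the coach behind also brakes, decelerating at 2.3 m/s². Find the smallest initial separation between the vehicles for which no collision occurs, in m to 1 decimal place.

Minimum gap ≈ 55.8 m

83 km/h ÷ 3.6 = 23.0556 m/s.
Leader travels v²/(2a_L) = 531.561 / 6.600 = 80.540 m before stopping.
Follower covers v·t_r = 23.0556 × 0.9 = 20.750 m while reacting, then v²/(2a_F) = 531.561 / 4.600 = 115.557 m while braking, for a total of 20.750 + 115.557 = 136.307 m.
Since a_F ≤ a_L and the follower starts braking later, the follower is never slower than the leader, so the closest approach is when both have stopped.
Minimum gap = 136.307 − 80.540 = 55.767 m.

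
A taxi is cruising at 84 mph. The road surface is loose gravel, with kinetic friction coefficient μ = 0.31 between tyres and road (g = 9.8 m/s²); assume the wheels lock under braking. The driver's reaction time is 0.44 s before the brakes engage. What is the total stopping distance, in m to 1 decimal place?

84 mph × 0.44704 = 37.5514 m/s.
a = μg = 0.31 × 9.8 = 3.038 m/s².
Reaction distance = v·t_r = 37.5514 × 0.44 = 16.523 m.
Braking distance = v²/(2a) = 37.5514² / (2 × 3.038) = 1410.108 / 6.076 = 232.078 m.
Total = 16.523 + 232.078 = 248.601 m.

Total stopping distance ≈ 248.6 m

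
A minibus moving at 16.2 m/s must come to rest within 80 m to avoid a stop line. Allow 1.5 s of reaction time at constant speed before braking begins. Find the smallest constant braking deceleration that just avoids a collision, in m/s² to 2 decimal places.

Distance covered during reaction = 16.2000 × 1.5 = 24.300 m.
Distance available for braking: 80 − 24.300 = 55.700 m.
v² = 2a·d ⇒ a = v²/(2d) = 16.2000² / (2 × 55.700) = 262.440 / 111.400 = 2.3558 m/s².

Required deceleration ≈ 2.36 m/s²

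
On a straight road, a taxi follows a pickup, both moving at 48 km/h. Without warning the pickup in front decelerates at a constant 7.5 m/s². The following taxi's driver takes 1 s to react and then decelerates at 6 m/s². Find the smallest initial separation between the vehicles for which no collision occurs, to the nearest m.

48 km/h ÷ 3.6 = 13.3333 m/s.
Leader travels v²/(2a_L) = 177.777 / 15.000 = 11.852 m before stopping.
Follower covers v·t_r = 13.3333 × 1 = 13.333 m while reacting, then v²/(2a_F) = 177.777 / 12.000 = 14.815 m while braking, for a total of 13.333 + 14.815 = 28.148 m.
Since a_F ≤ a_L and the follower starts braking later, the follower is never slower than the leader, so the closest approach is when both have stopped.
Minimum gap = 28.148 − 11.852 = 16.296 m.

Minimum gap ≈ 16 m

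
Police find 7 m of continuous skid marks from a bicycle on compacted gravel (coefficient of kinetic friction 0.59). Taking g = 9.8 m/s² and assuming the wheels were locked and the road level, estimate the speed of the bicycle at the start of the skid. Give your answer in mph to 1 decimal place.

Initial speed ≈ 20.1 mph

Deceleration a = μg = 0.59 × 9.8 = 5.782 m/s².
v = √(2a·d) = √(2 × 5.782 × 7) = √80.948 = 8.9971 m/s.
= 8.9971 ÷ 0.44704 = 20.126 mph.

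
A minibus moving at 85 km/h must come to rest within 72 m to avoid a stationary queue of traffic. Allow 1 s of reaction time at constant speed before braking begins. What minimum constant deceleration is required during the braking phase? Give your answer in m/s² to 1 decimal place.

85 km/h ÷ 3.6 = 23.6111 m/s.
Distance covered during reaction = 23.6111 × 1 = 23.611 m.
Distance available for braking: 72 − 23.611 = 48.389 m.
v² = 2a·d ⇒ a = v²/(2d) = 23.6111² / (2 × 48.389) = 557.484 / 96.778 = 5.7604 m/s².

Required deceleration ≈ 5.8 m/s²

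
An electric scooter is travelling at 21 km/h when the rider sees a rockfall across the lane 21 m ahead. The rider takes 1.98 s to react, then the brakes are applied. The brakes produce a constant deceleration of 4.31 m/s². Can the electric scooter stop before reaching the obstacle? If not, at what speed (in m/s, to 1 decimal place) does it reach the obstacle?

21 km/h ÷ 3.6 = 5.8333 m/s.
Reaction distance = 5.8333 × 1.98 = 11.550 m.
Braking distance = v²/(2a) = 34.027 / 8.620 = 3.947 m.
Total stopping distance = 11.550 + 3.947 = 15.497 m, vs 21 m available — it stops with 21 − 15.497 = 5.503 m to spare.

Yes — it stops about 5.5 m short of the obstacle, so it never reaches it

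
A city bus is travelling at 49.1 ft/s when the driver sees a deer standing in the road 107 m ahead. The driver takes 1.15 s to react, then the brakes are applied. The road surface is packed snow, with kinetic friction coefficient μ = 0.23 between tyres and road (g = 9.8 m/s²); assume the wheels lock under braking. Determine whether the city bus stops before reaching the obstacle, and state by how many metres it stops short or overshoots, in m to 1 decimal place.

Yes — it stops 40.1 m short of the obstacle

49.1 ft/s × 0.3048 = 14.9657 m/s.
a = μg = 0.23 × 9.8 = 2.254 m/s².
Reaction distance = 14.9657 × 1.15 = 17.211 m.
Braking distance = v²/(2a) = 223.972 / 4.508 = 49.683 m.
Total stopping distance = 17.211 + 49.683 = 66.894 m, vs 107 m available — it stops with 107 − 66.894 = 40.106 m to spare.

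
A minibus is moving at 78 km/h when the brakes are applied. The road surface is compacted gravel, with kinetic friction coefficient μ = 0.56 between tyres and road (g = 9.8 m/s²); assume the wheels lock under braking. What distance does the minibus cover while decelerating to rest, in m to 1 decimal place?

Braking distance ≈ 42.8 m

78 km/h ÷ 3.6 = 21.6667 m/s.
a = μg = 0.56 × 9.8 = 5.488 m/s².
Braking distance = v²/(2a) = 21.6667² / (2 × 5.488) = 469.446 / 10.976 = 42.770 m.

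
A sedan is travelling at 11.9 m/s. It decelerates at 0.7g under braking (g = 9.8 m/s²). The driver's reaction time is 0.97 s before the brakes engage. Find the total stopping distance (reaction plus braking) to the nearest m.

Total stopping distance ≈ 22 m

a = 0.7 × 9.8 = 6.860 m/s².
Reaction distance = v·t_r = 11.9000 × 0.97 = 11.543 m.
Braking distance = v²/(2a) = 11.9000² / (2 × 6.860) = 141.610 / 13.720 = 10.321 m.
Total = 11.543 + 10.321 = 21.864 m.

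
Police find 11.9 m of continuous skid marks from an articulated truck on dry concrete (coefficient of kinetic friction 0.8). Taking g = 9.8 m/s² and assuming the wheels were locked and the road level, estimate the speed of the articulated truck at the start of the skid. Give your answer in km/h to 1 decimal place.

Deceleration a = μg = 0.8 × 9.8 = 7.840 m/s².
v = √(2a·d) = √(2 × 7.840 × 11.9) = √186.592 = 13.6599 m/s.
= 13.6599 × 3.6 = 49.176 km/h.

Initial speed ≈ 49.2 km/h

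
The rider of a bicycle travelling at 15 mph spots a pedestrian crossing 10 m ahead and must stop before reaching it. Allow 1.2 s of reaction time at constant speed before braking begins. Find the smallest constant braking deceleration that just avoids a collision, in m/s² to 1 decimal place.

Required deceleration ≈ 11.5 m/s²

15 mph × 0.44704 = 6.7056 m/s.
Distance covered during reaction = 6.7056 × 1.2 = 8.047 m.
Distance available for braking: 10 − 8.047 = 1.953 m.
v² = 2a·d ⇒ a = v²/(2d) = 6.7056² / (2 × 1.953) = 44.965 / 3.906 = 11.5118 m/s².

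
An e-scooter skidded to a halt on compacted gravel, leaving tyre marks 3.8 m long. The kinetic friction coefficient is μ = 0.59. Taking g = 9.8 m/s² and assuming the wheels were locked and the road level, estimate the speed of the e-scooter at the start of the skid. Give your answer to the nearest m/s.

Initial speed ≈ 7 m/s

Deceleration a = μg = 0.59 × 9.8 = 5.782 m/s².
v = √(2a·d) = √(2 × 5.782 × 3.8) = √43.943 = 6.6290 m/s.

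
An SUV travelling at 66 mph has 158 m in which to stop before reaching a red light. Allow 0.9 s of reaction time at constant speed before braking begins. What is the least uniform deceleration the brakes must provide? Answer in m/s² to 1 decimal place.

Required deceleration ≈ 3.3 m/s²

66 mph × 0.44704 = 29.5046 m/s.
Distance covered during reaction = 29.5046 × 0.9 = 26.554 m.
Distance available for braking: 158 − 26.554 = 131.446 m.
v² = 2a·d ⇒ a = v²/(2d) = 29.5046² / (2 × 131.446) = 870.521 / 262.892 = 3.3113 m/s².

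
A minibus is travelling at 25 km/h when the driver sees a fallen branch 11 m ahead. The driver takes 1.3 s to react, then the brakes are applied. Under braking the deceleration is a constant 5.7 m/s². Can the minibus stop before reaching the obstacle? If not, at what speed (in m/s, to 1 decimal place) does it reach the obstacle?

25 km/h ÷ 3.6 = 6.9444 m/s.
Reaction distance = 6.9444 × 1.3 = 9.028 m.
Braking distance needed to stop: v²/(2a) = 48.225 / 11.400 = 4.230 m, so total needed = 9.028 + 4.230 = 13.258 m > 11 m — it cannot stop.
Distance remaining when braking begins: 11 − 9.028 = 1.972 m.
v² = v₀² − 2a·d = 48.225 − 2 × 5.700 × 1.972 = 25.744 m²/s².
v = √25.744 = 5.074 m/s.

No — it strikes the obstacle at 5.1 m/s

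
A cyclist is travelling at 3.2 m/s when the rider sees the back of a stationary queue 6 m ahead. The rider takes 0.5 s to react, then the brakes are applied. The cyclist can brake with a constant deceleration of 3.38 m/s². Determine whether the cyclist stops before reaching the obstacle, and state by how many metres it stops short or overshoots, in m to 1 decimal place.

Yes — it stops 2.9 m short of the obstacle

Reaction distance = 3.2000 × 0.5 = 1.600 m.
Braking distance = v²/(2a) = 10.240 / 6.760 = 1.515 m.
Total stopping distance = 1.600 + 1.515 = 3.115 m, vs 6 m available — it stops with 6 − 3.115 = 2.885 m to spare.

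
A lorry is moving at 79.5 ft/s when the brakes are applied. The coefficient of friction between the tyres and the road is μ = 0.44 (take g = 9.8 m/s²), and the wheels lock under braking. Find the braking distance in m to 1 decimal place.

Braking distance ≈ 68.1 m

79.5 ft/s × 0.3048 = 24.2316 m/s.
a = μg = 0.44 × 9.8 = 4.312 m/s².
Braking distance = v²/(2a) = 24.2316² / (2 × 4.312) = 587.170 / 8.624 = 68.086 m.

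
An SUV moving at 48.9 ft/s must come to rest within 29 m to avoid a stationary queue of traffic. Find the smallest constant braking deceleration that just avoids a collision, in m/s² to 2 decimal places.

Required deceleration ≈ 3.83 m/s²

48.9 ft/s × 0.3048 = 14.9047 m/s.
v² = 2a·d ⇒ a = v²/(2d) = 14.9047² / (2 × 29.000) = 222.150 / 58.000 = 3.8302 m/s².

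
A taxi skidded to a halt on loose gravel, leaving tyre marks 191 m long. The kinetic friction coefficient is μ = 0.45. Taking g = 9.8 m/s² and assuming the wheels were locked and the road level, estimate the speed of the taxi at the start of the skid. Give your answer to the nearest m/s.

Deceleration a = μg = 0.45 × 9.8 = 4.410 m/s².
v = √(2a·d) = √(2 × 4.410 × 191) = √1684.620 = 41.0441 m/s.

Initial speed ≈ 41 m/s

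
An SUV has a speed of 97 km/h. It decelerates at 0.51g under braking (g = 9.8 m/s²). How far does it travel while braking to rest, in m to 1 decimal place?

Braking distance ≈ 72.6 m

97 km/h ÷ 3.6 = 26.9444 m/s.
a = 0.51 × 9.8 = 4.998 m/s².
Braking distance = v²/(2a) = 26.9444² / (2 × 4.998) = 726.001 / 9.996 = 72.629 m.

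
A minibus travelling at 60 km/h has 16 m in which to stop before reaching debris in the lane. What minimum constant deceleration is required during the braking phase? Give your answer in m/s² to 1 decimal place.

Required deceleration ≈ 8.7 m/s²

60 km/h ÷ 3.6 = 16.6667 m/s.
v² = 2a·d ⇒ a = v²/(2d) = 16.6667² / (2 × 16.000) = 277.779 / 32.000 = 8.6806 m/s².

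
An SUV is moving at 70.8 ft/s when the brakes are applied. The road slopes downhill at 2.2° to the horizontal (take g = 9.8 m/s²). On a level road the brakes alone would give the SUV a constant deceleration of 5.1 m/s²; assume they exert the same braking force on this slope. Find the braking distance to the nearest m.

Braking distance ≈ 49 m

70.8 ft/s × 0.3048 = 21.5798 m/s.
Gravity along the downhill slope reduces the braking deceleration: a_eff = 5.100 − 9.8·sin 2.2° = 5.100 − 0.376 = 4.724 m/s².
Braking distance = v²/(2a) = 21.5798² / (2 × 4.724) = 465.688 / 9.448 = 49.290 m.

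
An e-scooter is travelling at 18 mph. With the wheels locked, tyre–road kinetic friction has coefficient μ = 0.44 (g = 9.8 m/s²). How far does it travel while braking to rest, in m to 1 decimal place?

Braking distance ≈ 7.5 m

18 mph × 0.44704 = 8.0467 m/s.
a = μg = 0.44 × 9.8 = 4.312 m/s².
Braking distance = v²/(2a) = 8.0467² / (2 × 4.312) = 64.749 / 8.624 = 7.508 m.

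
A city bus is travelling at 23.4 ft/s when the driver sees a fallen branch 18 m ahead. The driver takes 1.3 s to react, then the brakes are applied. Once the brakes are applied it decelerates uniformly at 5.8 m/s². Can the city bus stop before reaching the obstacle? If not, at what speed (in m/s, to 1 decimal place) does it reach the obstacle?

23.4 ft/s × 0.3048 = 7.1323 m/s.
Reaction distance = 7.1323 × 1.3 = 9.272 m.
Braking distance = v²/(2a) = 50.870 / 11.600 = 4.385 m.
Total stopping distance = 9.272 + 4.385 = 13.657 m, vs 18 m available — it stops with 18 − 13.657 = 4.343 m to spare.

Yes — it stops about 4.3 m short of the obstacle, so it never reaches it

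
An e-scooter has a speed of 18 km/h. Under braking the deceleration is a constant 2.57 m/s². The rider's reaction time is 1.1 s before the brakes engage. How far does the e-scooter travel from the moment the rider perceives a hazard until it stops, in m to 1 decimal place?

18 km/h ÷ 3.6 = 5.0000 m/s.
Reaction distance = v·t_r = 5.0000 × 1.1 = 5.500 m.
Braking distance = v²/(2a) = 5.0000² / (2 × 2.570) = 25.000 / 5.140 = 4.864 m.
Total = 5.500 + 4.864 = 10.364 m.

Total stopping distance ≈ 10.4 m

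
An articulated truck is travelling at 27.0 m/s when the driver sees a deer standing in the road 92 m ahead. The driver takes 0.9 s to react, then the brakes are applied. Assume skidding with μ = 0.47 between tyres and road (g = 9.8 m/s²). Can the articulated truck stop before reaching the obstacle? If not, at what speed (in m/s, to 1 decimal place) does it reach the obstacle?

No — it strikes the obstacle at 10.3 m/s

a = μg = 0.47 × 9.8 = 4.606 m/s².
Reaction distance = 27.0000 × 0.9 = 24.300 m.
Braking distance needed to stop: v²/(2a) = 729.000 / 9.212 = 79.136 m, so total needed = 24.300 + 79.136 = 103.436 m > 92 m — it cannot stop.
Distance remaining when braking begins: 92 − 24.300 = 67.700 m.
v² = v₀² − 2a·d = 729.000 − 2 × 4.606 × 67.700 = 105.348 m²/s².
v = √105.348 = 10.264 m/s.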